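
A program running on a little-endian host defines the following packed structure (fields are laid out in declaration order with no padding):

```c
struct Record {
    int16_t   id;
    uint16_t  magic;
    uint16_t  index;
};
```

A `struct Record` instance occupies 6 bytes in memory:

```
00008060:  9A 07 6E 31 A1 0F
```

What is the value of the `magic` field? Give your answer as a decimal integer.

12654

`magic` follows `id` (2 bytes), so it starts at byte offset 2 and occupies 2 bytes.
Bytes at offsets 2..3: 6E 31.
In little-endian order the low byte comes first in memory.
Reassemble most-significant byte first: 31 6E → 0x316E.
0x316E = 12654.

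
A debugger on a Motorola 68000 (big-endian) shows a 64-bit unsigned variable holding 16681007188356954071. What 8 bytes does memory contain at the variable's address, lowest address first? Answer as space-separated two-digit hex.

E7 7E D7 A8 75 C0 F7 D7

16681007188356954071 in hexadecimal, padded to 64 bits, is 0xE77ED7A875C0F7D7.
Split into bytes (most-significant first): E7 7E D7 A8 75 C0 F7 D7.
Big-endian stores the most-significant byte at the lowest address.
So the memory order matches the most-significant-first order: E7 7E D7 A8 75 C0 F7 D7.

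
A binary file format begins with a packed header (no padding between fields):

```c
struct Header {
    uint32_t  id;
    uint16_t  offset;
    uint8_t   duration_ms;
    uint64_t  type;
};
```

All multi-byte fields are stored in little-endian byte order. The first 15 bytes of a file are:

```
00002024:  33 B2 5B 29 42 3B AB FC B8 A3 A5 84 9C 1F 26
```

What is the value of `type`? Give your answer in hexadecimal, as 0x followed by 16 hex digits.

`type` follows `id` (4 B), `offset` (2 B), `duration_ms` (1 B), so it starts at offset 4 + 2 + 1 = 7 and occupies 8 bytes.
Bytes at offsets 7..14: FC B8 A3 A5 84 9C 1F 26.
Little-endian: lowest address holds the least-significant byte.
Reassemble most-significant byte first: 26 1F 9C 84 A5 A3 B8 FC → 0x261F9C84A5A3B8FC.

0x261F9C84A5A3B8FC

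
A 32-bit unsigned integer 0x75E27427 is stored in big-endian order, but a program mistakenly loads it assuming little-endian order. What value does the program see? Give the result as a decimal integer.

Stored big-endian, the bytes at ascending addresses are 75 E2 74 27.
Read back as little-endian, the first byte is least significant, giving 0x2774E275.
0x2774E275 = 661971573.

661971573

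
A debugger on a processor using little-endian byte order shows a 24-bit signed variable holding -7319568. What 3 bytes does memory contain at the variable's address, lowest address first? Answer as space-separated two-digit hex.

Two's complement of -7319568 in 24 bits: 7319568 = 0x6FB010; invert → 0x904FEF; add 1 → 0x904FF0.
Split into bytes (most-significant first): 90 4F F0.
In little-endian order the low byte comes first in memory.
So at ascending addresses the bytes are F0 4F 90.

F0 4F 90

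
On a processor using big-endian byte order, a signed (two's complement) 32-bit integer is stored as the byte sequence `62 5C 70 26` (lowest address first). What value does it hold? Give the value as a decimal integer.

1650225190

Big-endian: lowest address holds the most-significant byte.
The bytes are already most-significant first: 0x625C7026.
0x625C7026 = 1650225190.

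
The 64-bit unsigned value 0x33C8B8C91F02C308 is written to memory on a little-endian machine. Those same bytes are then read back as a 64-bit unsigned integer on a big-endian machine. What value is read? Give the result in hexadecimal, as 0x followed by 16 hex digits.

0x08C3021FC9B8C833

Stored little-endian, the bytes at ascending addresses are 08 C3 02 1F C9 B8 C8 33.
Read back as big-endian, the last byte is least significant, giving 0x08C3021FC9B8C833.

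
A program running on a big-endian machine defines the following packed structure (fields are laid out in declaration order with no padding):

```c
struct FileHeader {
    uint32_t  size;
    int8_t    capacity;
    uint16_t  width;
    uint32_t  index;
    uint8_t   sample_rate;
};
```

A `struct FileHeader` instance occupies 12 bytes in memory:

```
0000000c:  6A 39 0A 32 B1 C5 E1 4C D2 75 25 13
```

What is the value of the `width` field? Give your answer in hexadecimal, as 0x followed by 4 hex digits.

0xC5E1

`width` follows `size` (4 B), `capacity` (1 B), so it starts at offset 4 + 1 = 5 and occupies 2 bytes.
Bytes at offsets 5..6: C5 E1.
Big-endian: lowest address holds the most-significant byte.
The bytes are already most-significant first: 0xC5E1.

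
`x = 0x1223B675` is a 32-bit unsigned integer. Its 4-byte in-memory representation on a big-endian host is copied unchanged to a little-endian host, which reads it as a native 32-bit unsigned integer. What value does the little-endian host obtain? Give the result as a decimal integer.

1974870802

Stored big-endian, the bytes at ascending addresses are 12 23 B6 75.
Read back as little-endian, the first byte is least significant, giving 0x75B62312.
0x75B62312 = 1974870802.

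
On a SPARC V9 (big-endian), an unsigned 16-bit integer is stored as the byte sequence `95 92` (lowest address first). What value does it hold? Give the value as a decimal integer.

In big-endian order the high byte comes first in memory.
The bytes are already most-significant first: 0x9592.
0x9592 = 38290.

38290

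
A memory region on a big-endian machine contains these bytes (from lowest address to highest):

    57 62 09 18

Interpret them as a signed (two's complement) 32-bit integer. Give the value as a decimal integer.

Big-endian: lowest address holds the most-significant byte.
The bytes are already most-significant first: 0x57620918.
0x57620918 = 1466042648.

1466042648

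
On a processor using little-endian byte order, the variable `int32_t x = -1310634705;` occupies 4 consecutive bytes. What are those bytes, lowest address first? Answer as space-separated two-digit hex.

Two's complement of -1310634705 in 32 bits: 1310634705 = 0x4E1EB2D1; invert → 0xB1E14D2E; add 1 → 0xB1E14D2F.
Split into bytes (most-significant first): B1 E1 4D 2F.
Little-endian stores the least-significant byte at the lowest address.
So at ascending addresses the bytes are 2F 4D E1 B1.

2F 4D E1 B1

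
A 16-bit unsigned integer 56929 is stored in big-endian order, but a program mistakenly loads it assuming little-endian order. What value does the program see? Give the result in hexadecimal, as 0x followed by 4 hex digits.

0x61DE

56929 in 16-bit hexadecimal is 0xDE61.
Stored big-endian, the bytes at ascending addresses are DE 61.
Read back as little-endian, the first byte is least significant, giving 0x61DE.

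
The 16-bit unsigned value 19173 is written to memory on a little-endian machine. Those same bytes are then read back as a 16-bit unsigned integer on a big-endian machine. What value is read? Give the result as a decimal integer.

58698

19173 in 16-bit hexadecimal is 0x4AE5.
Stored little-endian, the bytes at ascending addresses are E5 4A.
Read back as big-endian, the last byte is least significant, giving 0xE54A.
0xE54A = 58698.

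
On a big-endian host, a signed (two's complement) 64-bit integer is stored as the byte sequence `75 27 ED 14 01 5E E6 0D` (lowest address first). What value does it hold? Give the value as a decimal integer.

In big-endian order the high byte comes first in memory.
The bytes are already most-significant first: 0x7527ED14015EE60D.
0x7527ED14015EE60D = 8441976696707409421.

8441976696707409421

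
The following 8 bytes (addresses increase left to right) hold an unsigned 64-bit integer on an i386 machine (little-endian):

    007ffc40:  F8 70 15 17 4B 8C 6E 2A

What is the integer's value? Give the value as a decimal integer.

Little-endian: lowest address holds the least-significant byte.
Reassemble most-significant byte first: 2A 6E 8C 4B 17 15 70 F8 → 0x2A6E8C4B171570F8.
0x2A6E8C4B171570F8 = 3057535451168862456.

3057535451168862456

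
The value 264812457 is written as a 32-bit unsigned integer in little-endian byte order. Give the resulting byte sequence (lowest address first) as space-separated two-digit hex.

A9 B7 C8 0F

264812457 in hexadecimal, padded to 32 bits, is 0x0FC8B7A9.
Split into bytes (most-significant first): 0F C8 B7 A9.
Little-endian stores the least-significant byte at the lowest address.
So at ascending addresses the bytes are A9 B7 C8 0F.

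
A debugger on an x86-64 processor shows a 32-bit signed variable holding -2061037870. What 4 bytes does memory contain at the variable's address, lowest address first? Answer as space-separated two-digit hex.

D2 0E 27 85

Two's complement of -2061037870 in 32 bits: 2061037870 = 0x7AD8F12E; invert → 0x85270ED1; add 1 → 0x85270ED2.
Split into bytes (most-significant first): 85 27 0E D2.
In little-endian order the low byte comes first in memory.
So at ascending addresses the bytes are D2 0E 27 85.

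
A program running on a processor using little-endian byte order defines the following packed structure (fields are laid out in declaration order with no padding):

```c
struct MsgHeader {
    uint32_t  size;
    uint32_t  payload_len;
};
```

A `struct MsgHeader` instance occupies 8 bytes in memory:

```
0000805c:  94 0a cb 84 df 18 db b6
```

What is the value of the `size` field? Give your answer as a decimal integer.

`size` is the first field, at byte offset 0, occupying 4 bytes.
Bytes at offsets 0..3: 94 0A CB 84.
Little-endian: lowest address holds the least-significant byte.
Reassemble most-significant byte first: 84 CB 0A 94 → 0x84CB0A94.
0x84CB0A94 = 2227899028.

2227899028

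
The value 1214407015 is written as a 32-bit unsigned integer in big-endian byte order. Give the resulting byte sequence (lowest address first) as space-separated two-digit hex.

1214407015 in hexadecimal, padded to 32 bits, is 0x48626167.
Split into bytes (most-significant first): 48 62 61 67.
Big-endian stores the most-significant byte at the lowest address.
So the memory order matches the most-significant-first order: 48 62 61 67.

48 62 61 67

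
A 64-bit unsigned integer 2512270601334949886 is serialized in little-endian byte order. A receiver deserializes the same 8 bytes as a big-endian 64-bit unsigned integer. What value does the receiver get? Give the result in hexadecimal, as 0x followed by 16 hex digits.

0xFE073A24CD60DD22

2512270601334949886 in 64-bit hexadecimal is 0x22DD60CD243A07FE.
Stored little-endian, the bytes at ascending addresses are FE 07 3A 24 CD 60 DD 22.
Read back as big-endian, the last byte is least significant, giving 0xFE073A24CD60DD22.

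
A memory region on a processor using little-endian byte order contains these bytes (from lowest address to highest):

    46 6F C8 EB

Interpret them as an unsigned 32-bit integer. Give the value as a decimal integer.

Little-endian: lowest address holds the least-significant byte.
Reassemble most-significant byte first: EB C8 6F 46 → 0xEBC86F46.
0xEBC86F46 = 3955781446.

3955781446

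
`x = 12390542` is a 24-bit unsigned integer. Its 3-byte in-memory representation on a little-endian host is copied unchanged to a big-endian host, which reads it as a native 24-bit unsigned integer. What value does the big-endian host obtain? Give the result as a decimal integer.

9310397

12390542 in 24-bit hexadecimal is 0xBD108E.
Stored little-endian, the bytes at ascending addresses are 8E 10 BD.
Read back as big-endian, the last byte is least significant, giving 0x8E10BD.
0x8E10BD = 9310397.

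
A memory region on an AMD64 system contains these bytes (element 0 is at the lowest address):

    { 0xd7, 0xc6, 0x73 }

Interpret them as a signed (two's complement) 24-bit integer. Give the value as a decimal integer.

7587543

Little-endian: lowest address holds the least-significant byte.
Reassemble most-significant byte first: 73 C6 D7 → 0x73C6D7.
0x73C6D7 = 7587543.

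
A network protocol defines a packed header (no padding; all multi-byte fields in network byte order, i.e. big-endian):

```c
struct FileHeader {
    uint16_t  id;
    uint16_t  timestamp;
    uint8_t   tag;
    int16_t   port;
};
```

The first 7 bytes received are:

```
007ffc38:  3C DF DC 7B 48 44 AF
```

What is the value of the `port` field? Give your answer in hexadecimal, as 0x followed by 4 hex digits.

0x44AF

`port` follows `id` (2 B), `timestamp` (2 B), `tag` (1 B), so it starts at offset 2 + 2 + 1 = 5 and occupies 2 bytes.
Bytes at offsets 5..6: 44 AF.
Big-endian: lowest address holds the most-significant byte.
The bytes are already most-significant first: 0x44AF.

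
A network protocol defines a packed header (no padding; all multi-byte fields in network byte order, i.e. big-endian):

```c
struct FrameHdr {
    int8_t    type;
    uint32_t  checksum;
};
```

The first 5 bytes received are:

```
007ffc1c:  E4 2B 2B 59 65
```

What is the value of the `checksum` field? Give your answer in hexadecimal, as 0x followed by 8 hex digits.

0x2B2B5965

`checksum` follows `type` (1 byte), so it starts at byte offset 1 and occupies 4 bytes.
Bytes at offsets 1..4: 2B 2B 59 65.
Big-endian stores the most-significant byte at the lowest address.
The bytes are already most-significant first: 0x2B2B5965.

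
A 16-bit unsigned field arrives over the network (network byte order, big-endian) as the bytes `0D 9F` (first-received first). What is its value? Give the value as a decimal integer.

3487

In big-endian order the high byte comes first in memory.
The bytes are already most-significant first: 0x0D9F.
0x0D9F = 3487.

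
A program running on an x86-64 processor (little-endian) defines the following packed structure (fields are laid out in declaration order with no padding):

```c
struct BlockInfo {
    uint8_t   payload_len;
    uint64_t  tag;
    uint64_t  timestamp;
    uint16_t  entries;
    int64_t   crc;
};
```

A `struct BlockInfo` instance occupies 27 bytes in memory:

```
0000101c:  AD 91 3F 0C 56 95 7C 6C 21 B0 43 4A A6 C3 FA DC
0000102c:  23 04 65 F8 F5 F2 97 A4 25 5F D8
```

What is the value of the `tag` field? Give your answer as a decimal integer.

`tag` follows `payload_len` (1 byte), so it starts at byte offset 1 and occupies 8 bytes.
Bytes at offsets 1..8: 91 3F 0C 56 95 7C 6C 21.
Little-endian: lowest address holds the least-significant byte.
Reassemble most-significant byte first: 21 6C 7C 95 56 0C 3F 91 → 0x216C7C95560C3F91.
0x216C7C95560C3F91 = 2408436881571987345.

2408436881571987345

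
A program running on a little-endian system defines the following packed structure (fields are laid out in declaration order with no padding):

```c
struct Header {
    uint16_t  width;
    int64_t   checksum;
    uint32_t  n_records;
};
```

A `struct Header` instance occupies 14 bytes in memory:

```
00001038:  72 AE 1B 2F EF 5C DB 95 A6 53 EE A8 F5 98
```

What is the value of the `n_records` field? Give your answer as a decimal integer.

`n_records` follows `width` (2 B), `checksum` (8 B), so it starts at offset 2 + 8 = 10 and occupies 4 bytes.
Bytes at offsets 10..13: EE A8 F5 98.
Little-endian: lowest address holds the least-significant byte.
Reassemble most-significant byte first: 98 F5 A8 EE → 0x98F5A8EE.
0x98F5A8EE = 2566236398.

2566236398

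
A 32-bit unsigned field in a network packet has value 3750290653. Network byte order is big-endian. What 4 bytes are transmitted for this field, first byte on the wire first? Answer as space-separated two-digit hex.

3750290653 in hexadecimal, padded to 32 bits, is 0xDF88E4DD.
Split into bytes (most-significant first): DF 88 E4 DD.
In big-endian order the high byte comes first in memory.
So the memory order matches the most-significant-first order: DF 88 E4 DD.

DF 88 E4 DD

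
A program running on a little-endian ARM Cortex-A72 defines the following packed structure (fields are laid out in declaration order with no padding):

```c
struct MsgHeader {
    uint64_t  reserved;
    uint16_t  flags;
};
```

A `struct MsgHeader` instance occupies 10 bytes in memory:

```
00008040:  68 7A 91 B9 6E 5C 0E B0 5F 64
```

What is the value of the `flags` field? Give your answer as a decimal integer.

25695

`flags` follows `reserved` (8 bytes), so it starts at byte offset 8 and occupies 2 bytes.
Bytes at offsets 8..9: 5F 64.
Little-endian: lowest address holds the least-significant byte.
Reassemble most-significant byte first: 64 5F → 0x645F.
0x645F = 25695.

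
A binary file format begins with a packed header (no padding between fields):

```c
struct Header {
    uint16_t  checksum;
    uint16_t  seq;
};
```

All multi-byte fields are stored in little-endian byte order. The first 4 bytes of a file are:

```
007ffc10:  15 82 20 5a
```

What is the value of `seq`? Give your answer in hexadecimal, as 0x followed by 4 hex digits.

`seq` follows `checksum` (2 bytes), so it starts at byte offset 2 and occupies 2 bytes.
Bytes at offsets 2..3: 20 5A.
In little-endian order the low byte comes first in memory.
Reassemble most-significant byte first: 5A 20 → 0x5A20.

0x5A20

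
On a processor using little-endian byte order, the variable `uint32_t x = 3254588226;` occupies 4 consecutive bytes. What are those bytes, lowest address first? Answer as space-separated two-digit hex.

42 13 FD C1

3254588226 in hexadecimal, padded to 32 bits, is 0xC1FD1342.
Split into bytes (most-significant first): C1 FD 13 42.
Little-endian stores the least-significant byte at the lowest address.
So at ascending addresses the bytes are 42 13 FD C1.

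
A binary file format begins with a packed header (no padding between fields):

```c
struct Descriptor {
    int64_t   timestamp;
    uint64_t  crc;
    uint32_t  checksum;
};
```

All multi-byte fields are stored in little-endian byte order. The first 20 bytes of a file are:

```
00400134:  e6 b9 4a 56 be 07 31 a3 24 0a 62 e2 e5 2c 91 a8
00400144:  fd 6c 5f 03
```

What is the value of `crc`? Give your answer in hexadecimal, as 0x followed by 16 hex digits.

0xA8912CE5E2620A24

`crc` follows `timestamp` (8 bytes), so it starts at byte offset 8 and occupies 8 bytes.
Bytes at offsets 8..15: 24 0A 62 E2 E5 2C 91 A8.
Little-endian: lowest address holds the least-significant byte.
Reassemble most-significant byte first: A8 91 2C E5 E2 62 0A 24 → 0xA8912CE5E2620A24.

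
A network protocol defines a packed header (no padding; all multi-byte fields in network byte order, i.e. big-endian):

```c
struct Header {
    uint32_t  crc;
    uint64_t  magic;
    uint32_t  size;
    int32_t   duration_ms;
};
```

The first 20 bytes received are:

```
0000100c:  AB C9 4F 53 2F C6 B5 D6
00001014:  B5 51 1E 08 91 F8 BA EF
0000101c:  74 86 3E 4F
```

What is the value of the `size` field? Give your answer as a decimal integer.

2448997103

`size` follows `crc` (4 B), `magic` (8 B), so it starts at offset 4 + 8 = 12 and occupies 4 bytes.
Bytes at offsets 12..15: 91 F8 BA EF.
Big-endian stores the most-significant byte at the lowest address.
The bytes are already most-significant first: 0x91F8BAEF.
0x91F8BAEF = 2448997103.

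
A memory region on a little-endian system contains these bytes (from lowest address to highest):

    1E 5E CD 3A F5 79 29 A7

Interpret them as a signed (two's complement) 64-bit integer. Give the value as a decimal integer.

-6401451301169963490

In little-endian order the low byte comes first in memory.
Reassemble most-significant byte first: A7 29 79 F5 3A CD 5E 1E → 0xA72979F53ACD5E1E.
Top bit is set, so as a signed 64-bit value this is 0xA72979F53ACD5E1E − 2^64 = -6401451301169963490.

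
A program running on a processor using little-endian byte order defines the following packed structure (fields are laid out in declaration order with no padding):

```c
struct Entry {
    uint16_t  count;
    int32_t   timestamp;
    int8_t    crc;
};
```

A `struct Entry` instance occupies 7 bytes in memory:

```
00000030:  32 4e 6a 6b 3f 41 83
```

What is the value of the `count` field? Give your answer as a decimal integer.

20018

`count` is the first field, at byte offset 0, occupying 2 bytes.
Bytes at offsets 0..1: 32 4E.
In little-endian order the low byte comes first in memory.
Reassemble most-significant byte first: 4E 32 → 0x4E32.
0x4E32 = 20018.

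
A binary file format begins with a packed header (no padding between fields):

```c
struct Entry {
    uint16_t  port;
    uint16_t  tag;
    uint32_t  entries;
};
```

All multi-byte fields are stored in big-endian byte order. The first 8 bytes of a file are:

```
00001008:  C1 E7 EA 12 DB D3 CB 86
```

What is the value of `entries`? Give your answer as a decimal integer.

`entries` follows `port` (2 B), `tag` (2 B), so it starts at offset 2 + 2 = 4 and occupies 4 bytes.
Bytes at offsets 4..7: DB D3 CB 86.
In big-endian order the high byte comes first in memory.
The bytes are already most-significant first: 0xDBD3CB86.
0xDBD3CB86 = 3688090502.

3688090502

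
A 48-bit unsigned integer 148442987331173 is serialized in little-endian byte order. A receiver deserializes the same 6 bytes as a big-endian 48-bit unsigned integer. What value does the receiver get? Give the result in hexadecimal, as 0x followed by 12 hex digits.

0x657E87130287

148442987331173 in 48-bit hexadecimal is 0x870213877E65.
Stored little-endian, the bytes at ascending addresses are 65 7E 87 13 02 87.
Read back as big-endian, the last byte is least significant, giving 0x657E87130287.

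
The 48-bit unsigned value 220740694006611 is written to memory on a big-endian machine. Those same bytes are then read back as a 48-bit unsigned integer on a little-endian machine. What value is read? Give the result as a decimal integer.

91653112251336

220740694006611 in 48-bit hexadecimal is 0xC8C332A75B53.
Stored big-endian, the bytes at ascending addresses are C8 C3 32 A7 5B 53.
Read back as little-endian, the first byte is least significant, giving 0x535BA732C3C8.
0x535BA732C3C8 = 91653112251336.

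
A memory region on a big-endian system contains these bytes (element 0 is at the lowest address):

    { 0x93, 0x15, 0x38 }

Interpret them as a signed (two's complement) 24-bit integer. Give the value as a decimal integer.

-7137992

Big-endian stores the most-significant byte at the lowest address.
The bytes are already most-significant first: 0x931538.
Top bit is set, so as a signed 24-bit value this is 0x931538 − 2^24 = -7137992.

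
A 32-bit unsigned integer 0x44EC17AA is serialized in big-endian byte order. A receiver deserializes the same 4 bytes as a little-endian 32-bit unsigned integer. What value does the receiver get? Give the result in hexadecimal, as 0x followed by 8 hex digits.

0xAA17EC44

Stored big-endian, the bytes at ascending addresses are 44 EC 17 AA.
Read back as little-endian, the first byte is least significant, giving 0xAA17EC44.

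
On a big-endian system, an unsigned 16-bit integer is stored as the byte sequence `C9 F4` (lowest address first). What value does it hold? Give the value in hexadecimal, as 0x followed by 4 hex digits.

Big-endian: lowest address holds the most-significant byte.
The bytes are already most-significant first: 0xC9F4.

0xC9F4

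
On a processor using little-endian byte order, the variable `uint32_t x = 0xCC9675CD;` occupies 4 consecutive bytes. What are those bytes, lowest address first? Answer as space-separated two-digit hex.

CD 75 96 CC

Split into bytes (most-significant first): CC 96 75 CD.
In little-endian order the low byte comes first in memory.
So at ascending addresses the bytes are CD 75 96 CC.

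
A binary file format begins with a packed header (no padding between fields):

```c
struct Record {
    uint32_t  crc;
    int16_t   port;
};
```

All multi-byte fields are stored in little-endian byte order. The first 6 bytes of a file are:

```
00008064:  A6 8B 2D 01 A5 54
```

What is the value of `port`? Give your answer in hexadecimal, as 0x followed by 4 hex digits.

0x54A5

`port` follows `crc` (4 bytes), so it starts at byte offset 4 and occupies 2 bytes.
Bytes at offsets 4..5: A5 54.
In little-endian order the low byte comes first in memory.
Reassemble most-significant byte first: 54 A5 → 0x54A5.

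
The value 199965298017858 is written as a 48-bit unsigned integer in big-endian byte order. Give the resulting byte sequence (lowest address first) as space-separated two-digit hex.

199965298017858 in hexadecimal, padded to 48 bits, is 0xB5DE0C8E4642.
Split into bytes (most-significant first): B5 DE 0C 8E 46 42.
Big-endian: lowest address holds the most-significant byte.
So the memory order matches the most-significant-first order: B5 DE 0C 8E 46 42.

B5 DE 0C 8E 46 42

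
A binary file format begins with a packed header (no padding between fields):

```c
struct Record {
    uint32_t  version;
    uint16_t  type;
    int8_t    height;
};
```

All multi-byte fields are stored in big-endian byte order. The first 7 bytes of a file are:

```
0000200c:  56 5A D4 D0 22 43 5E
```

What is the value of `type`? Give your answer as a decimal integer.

`type` follows `version` (4 bytes), so it starts at byte offset 4 and occupies 2 bytes.
Bytes at offsets 4..5: 22 43.
Big-endian stores the most-significant byte at the lowest address.
The bytes are already most-significant first: 0x2243.
0x2243 = 8771.

8771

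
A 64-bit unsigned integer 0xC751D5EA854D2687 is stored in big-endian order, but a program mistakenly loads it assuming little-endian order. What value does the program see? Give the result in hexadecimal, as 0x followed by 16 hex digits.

0x87264D85EAD551C7

Stored big-endian, the bytes at ascending addresses are C7 51 D5 EA 85 4D 26 87.
Read back as little-endian, the first byte is least significant, giving 0x87264D85EAD551C7.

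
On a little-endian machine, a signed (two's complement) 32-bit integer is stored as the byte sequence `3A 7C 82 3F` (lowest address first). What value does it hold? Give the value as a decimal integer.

1065516090

In little-endian order the low byte comes first in memory.
Reassemble most-significant byte first: 3F 82 7C 3A → 0x3F827C3A.
0x3F827C3A = 1065516090.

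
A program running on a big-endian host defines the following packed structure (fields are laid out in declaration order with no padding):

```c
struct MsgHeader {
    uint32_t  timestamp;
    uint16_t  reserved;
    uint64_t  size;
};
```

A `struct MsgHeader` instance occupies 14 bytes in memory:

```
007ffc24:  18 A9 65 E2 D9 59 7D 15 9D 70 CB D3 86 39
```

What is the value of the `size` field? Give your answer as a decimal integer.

`size` follows `timestamp` (4 B), `reserved` (2 B), so it starts at offset 4 + 2 = 6 and occupies 8 bytes.
Bytes at offsets 6..13: 7D 15 9D 70 CB D3 86 39.
Big-endian stores the most-significant byte at the lowest address.
The bytes are already most-significant first: 0x7D159D70CBD38639.
0x7D159D70CBD38639 = 9013283337033451065.

9013283337033451065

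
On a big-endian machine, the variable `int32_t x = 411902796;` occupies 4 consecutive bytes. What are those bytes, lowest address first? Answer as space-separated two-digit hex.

411902796 in hexadecimal, padded to 32 bits, is 0x188D234C.
Split into bytes (most-significant first): 18 8D 23 4C.
In big-endian order the high byte comes first in memory.
So the memory order matches the most-significant-first order: 18 8D 23 4C.

18 8D 23 4C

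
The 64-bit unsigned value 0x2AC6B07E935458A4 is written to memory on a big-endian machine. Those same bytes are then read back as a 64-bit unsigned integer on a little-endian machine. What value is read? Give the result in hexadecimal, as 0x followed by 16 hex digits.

Stored big-endian, the bytes at ascending addresses are 2A C6 B0 7E 93 54 58 A4.
Read back as little-endian, the first byte is least significant, giving 0xA45854937EB0C62A.

0xA45854937EB0C62A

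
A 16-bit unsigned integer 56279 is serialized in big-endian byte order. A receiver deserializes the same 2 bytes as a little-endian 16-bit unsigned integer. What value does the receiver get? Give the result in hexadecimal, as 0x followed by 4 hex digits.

56279 in 16-bit hexadecimal is 0xDBD7.
Stored big-endian, the bytes at ascending addresses are DB D7.
Read back as little-endian, the first byte is least significant, giving 0xD7DB.

0xD7DB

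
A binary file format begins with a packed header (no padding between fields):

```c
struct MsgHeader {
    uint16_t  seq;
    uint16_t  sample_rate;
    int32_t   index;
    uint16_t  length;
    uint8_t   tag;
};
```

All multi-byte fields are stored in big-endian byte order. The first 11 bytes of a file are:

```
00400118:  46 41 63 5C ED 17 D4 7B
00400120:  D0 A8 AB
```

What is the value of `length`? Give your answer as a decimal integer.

53416

`length` follows `seq` (2 B), `sample_rate` (2 B), `index` (4 B), so it starts at offset 2 + 2 + 4 = 8 and occupies 2 bytes.
Bytes at offsets 8..9: D0 A8.
Big-endian stores the most-significant byte at the lowest address.
The bytes are already most-significant first: 0xD0A8.
0xD0A8 = 53416.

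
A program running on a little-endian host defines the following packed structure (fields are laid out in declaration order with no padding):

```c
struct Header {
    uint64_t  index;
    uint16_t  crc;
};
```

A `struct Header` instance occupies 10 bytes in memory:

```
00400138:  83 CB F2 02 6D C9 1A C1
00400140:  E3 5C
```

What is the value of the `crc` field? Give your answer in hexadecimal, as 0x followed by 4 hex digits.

0x5CE3

`crc` follows `index` (8 bytes), so it starts at byte offset 8 and occupies 2 bytes.
Bytes at offsets 8..9: E3 5C.
Little-endian stores the least-significant byte at the lowest address.
Reassemble most-significant byte first: 5C E3 → 0x5CE3.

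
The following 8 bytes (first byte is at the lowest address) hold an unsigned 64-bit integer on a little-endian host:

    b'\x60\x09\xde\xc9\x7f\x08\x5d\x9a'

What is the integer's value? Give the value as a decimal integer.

11123055999615633760

In little-endian order the low byte comes first in memory.
Reassemble most-significant byte first: 9A 5D 08 7F C9 DE 09 60 → 0x9A5D087FC9DE0960.
0x9A5D087FC9DE0960 = 11123055999615633760.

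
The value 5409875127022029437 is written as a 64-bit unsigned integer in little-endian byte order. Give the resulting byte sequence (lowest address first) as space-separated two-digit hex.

5409875127022029437 in hexadecimal, padded to 64 bits, is 0x4B13BCC3E95E8A7D.
Split into bytes (most-significant first): 4B 13 BC C3 E9 5E 8A 7D.
Little-endian: lowest address holds the least-significant byte.
So at ascending addresses the bytes are 7D 8A 5E E9 C3 BC 13 4B.

7D 8A 5E E9 C3 BC 13 4B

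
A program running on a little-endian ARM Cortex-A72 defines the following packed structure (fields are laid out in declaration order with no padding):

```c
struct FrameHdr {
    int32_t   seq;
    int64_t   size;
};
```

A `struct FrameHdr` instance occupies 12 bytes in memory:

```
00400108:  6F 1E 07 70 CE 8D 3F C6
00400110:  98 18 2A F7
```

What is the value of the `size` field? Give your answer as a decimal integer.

`size` follows `seq` (4 bytes), so it starts at byte offset 4 and occupies 8 bytes.
Bytes at offsets 4..11: CE 8D 3F C6 98 18 2A F7.
In little-endian order the low byte comes first in memory.
Reassemble most-significant byte first: F7 2A 18 98 C6 3F 8D CE → 0xF72A1898C63F8DCE.
Top bit is set, so as a signed 64-bit value this is 0xF72A1898C63F8DCE − 2^64 = -636669352879354418.

-636669352879354418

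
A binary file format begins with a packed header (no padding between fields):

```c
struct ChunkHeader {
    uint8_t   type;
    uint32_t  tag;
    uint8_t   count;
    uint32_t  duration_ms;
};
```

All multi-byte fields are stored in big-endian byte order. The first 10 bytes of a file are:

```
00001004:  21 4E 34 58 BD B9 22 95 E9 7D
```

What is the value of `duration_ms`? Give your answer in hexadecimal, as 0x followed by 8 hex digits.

0x2295E97D

`duration_ms` follows `type` (1 B), `tag` (4 B), `count` (1 B), so it starts at offset 1 + 4 + 1 = 6 and occupies 4 bytes.
Bytes at offsets 6..9: 22 95 E9 7D.
Big-endian: lowest address holds the most-significant byte.
The bytes are already most-significant first: 0x2295E97D.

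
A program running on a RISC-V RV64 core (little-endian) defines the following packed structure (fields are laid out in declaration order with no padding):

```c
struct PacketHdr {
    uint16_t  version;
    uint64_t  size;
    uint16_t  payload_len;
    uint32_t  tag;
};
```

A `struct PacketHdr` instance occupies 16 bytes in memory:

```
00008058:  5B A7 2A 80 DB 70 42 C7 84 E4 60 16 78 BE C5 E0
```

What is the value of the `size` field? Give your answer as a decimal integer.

`size` follows `version` (2 bytes), so it starts at byte offset 2 and occupies 8 bytes.
Bytes at offsets 2..9: 2A 80 DB 70 42 C7 84 E4.
In little-endian order the low byte comes first in memory.
Reassemble most-significant byte first: E4 84 C7 42 70 DB 80 2A → 0xE484C74270DB802A.
0xE484C74270DB802A = 16466505225748578346.

16466505225748578346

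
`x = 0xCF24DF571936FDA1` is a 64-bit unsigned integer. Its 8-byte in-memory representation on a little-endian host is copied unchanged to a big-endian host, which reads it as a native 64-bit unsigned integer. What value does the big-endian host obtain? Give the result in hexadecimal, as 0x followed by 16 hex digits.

Stored little-endian, the bytes at ascending addresses are A1 FD 36 19 57 DF 24 CF.
Read back as big-endian, the last byte is least significant, giving 0xA1FD361957DF24CF.

0xA1FD361957DF24CF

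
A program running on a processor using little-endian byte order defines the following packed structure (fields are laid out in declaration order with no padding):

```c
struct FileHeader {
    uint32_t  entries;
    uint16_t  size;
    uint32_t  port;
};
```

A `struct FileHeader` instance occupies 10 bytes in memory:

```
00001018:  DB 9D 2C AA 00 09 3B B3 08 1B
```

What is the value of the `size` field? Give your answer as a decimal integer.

`size` follows `entries` (4 bytes), so it starts at byte offset 4 and occupies 2 bytes.
Bytes at offsets 4..5: 00 09.
Little-endian: lowest address holds the least-significant byte.
Reassemble most-significant byte first: 09 00 → 0x0900.
0x0900 = 2304.

2304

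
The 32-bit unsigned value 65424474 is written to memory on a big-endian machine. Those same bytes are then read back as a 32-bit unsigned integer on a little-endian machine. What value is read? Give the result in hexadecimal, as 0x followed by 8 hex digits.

65424474 in 32-bit hexadecimal is 0x03E64C5A.
Stored big-endian, the bytes at ascending addresses are 03 E6 4C 5A.
Read back as little-endian, the first byte is least significant, giving 0x5A4CE603.

0x5A4CE603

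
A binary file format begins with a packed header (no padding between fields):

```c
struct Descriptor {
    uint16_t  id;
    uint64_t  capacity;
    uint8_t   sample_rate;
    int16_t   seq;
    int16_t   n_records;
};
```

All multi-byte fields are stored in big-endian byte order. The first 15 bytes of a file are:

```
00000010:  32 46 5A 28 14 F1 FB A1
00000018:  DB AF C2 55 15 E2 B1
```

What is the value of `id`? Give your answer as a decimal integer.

12870

`id` is the first field, at byte offset 0, occupying 2 bytes.
Bytes at offsets 0..1: 32 46.
In big-endian order the high byte comes first in memory.
The bytes are already most-significant first: 0x3246.
0x3246 = 12870.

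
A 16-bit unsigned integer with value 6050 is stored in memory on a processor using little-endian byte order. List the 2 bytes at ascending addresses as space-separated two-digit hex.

6050 in hexadecimal, padded to 16 bits, is 0x17A2.
Split into bytes (most-significant first): 17 A2.
Little-endian stores the least-significant byte at the lowest address.
So at ascending addresses the bytes are A2 17.

A2 17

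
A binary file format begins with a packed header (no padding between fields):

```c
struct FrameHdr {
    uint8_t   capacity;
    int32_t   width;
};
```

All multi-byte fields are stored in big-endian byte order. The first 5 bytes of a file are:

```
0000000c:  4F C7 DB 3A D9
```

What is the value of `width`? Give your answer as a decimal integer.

`width` follows `capacity` (1 byte), so it starts at byte offset 1 and occupies 4 bytes.
Bytes at offsets 1..4: C7 DB 3A D9.
Big-endian stores the most-significant byte at the lowest address.
The bytes are already most-significant first: 0xC7DB3AD9.
Top bit is set, so as a signed 32-bit value this is 0xC7DB3AD9 − 2^32 = -941933863.

-941933863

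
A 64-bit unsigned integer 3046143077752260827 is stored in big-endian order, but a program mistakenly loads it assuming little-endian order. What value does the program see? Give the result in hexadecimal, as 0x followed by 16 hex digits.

0xDB487074FD12462A

3046143077752260827 in 64-bit hexadecimal is 0x2A4612FD747048DB.
Stored big-endian, the bytes at ascending addresses are 2A 46 12 FD 74 70 48 DB.
Read back as little-endian, the first byte is least significant, giving 0xDB487074FD12462A.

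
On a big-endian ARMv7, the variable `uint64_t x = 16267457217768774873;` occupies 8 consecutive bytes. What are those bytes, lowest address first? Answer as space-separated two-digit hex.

E1 C1 9E 26 9F F8 DC D9

16267457217768774873 in hexadecimal, padded to 64 bits, is 0xE1C19E269FF8DCD9.
Split into bytes (most-significant first): E1 C1 9E 26 9F F8 DC D9.
In big-endian order the high byte comes first in memory.
So the memory order matches the most-significant-first order: E1 C1 9E 26 9F F8 DC D9.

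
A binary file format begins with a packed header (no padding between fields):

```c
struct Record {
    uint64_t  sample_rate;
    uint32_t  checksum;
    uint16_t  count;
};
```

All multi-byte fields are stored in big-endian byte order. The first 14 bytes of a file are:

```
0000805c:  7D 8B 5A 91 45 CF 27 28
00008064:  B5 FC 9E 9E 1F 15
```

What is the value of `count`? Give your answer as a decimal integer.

7957

`count` follows `sample_rate` (8 B), `checksum` (4 B), so it starts at offset 8 + 4 = 12 and occupies 2 bytes.
Bytes at offsets 12..13: 1F 15.
In big-endian order the high byte comes first in memory.
The bytes are already most-significant first: 0x1F15.
0x1F15 = 7957.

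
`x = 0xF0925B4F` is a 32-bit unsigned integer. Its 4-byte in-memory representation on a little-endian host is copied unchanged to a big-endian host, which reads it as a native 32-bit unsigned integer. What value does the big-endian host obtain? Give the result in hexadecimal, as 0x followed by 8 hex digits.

Stored little-endian, the bytes at ascending addresses are 4F 5B 92 F0.
Read back as big-endian, the last byte is least significant, giving 0x4F5B92F0.

0x4F5B92F0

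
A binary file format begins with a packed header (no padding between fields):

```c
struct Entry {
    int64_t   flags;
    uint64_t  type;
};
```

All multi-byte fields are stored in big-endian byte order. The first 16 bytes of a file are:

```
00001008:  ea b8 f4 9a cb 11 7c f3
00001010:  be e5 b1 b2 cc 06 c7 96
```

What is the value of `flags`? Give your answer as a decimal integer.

-1533206727450592013

`flags` is the first field, at byte offset 0, occupying 8 bytes.
Bytes at offsets 0..7: EA B8 F4 9A CB 11 7C F3.
In big-endian order the high byte comes first in memory.
The bytes are already most-significant first: 0xEAB8F49ACB117CF3.
Top bit is set, so as a signed 64-bit value this is 0xEAB8F49ACB117CF3 − 2^64 = -1533206727450592013.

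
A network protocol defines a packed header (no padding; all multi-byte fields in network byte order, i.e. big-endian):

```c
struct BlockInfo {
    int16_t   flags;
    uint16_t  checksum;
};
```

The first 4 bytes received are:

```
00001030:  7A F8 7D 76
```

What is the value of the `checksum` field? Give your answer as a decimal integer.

`checksum` follows `flags` (2 bytes), so it starts at byte offset 2 and occupies 2 bytes.
Bytes at offsets 2..3: 7D 76.
Big-endian stores the most-significant byte at the lowest address.
The bytes are already most-significant first: 0x7D76.
0x7D76 = 32118.

32118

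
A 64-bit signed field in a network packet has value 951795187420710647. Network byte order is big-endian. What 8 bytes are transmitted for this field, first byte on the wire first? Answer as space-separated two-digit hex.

0D 35 74 AE 1D 23 46 F7

951795187420710647 in hexadecimal, padded to 64 bits, is 0x0D3574AE1D2346F7.
Split into bytes (most-significant first): 0D 35 74 AE 1D 23 46 F7.
Big-endian stores the most-significant byte at the lowest address.
So the memory order matches the most-significant-first order: 0D 35 74 AE 1D 23 46 F7.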